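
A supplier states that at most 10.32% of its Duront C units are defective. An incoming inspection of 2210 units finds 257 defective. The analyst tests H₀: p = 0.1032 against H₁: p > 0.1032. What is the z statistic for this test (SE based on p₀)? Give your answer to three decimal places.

z = 2.023

p̂ = 257/2210 = 0.11629.
Under H₀, SE = √(0.1032·0.8968/2210) = √(4.18777e-05) = 0.00647.
z = (0.11629 − 0.1032)/0.00647 = 0.01309/0.00647 = 2.023.
p-value = P(Z > 2.023) ≈ 0.0216.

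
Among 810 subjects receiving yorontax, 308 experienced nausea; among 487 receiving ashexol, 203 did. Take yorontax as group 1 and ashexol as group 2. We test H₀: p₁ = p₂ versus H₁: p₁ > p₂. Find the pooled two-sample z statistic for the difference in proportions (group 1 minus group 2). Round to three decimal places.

z = -1.306

p̂₁ = 308/810 = 0.38025, p̂₂ = 203/487 = 0.41684.
Pooled p̂ = (308+203)/(810+487) = 511/1297 = 0.39399.
SE = √(p̂(1−p̂)(1/n₁+1/n₂)) = √(0.39399·0.60601·0.00328796) = √(0.000785036) = 0.02802.
z = (0.38025 − 0.41684)/0.02802 = -0.03659/0.02802 = -1.306.
p-value = P(Z > -1.306) ≈ 0.9042.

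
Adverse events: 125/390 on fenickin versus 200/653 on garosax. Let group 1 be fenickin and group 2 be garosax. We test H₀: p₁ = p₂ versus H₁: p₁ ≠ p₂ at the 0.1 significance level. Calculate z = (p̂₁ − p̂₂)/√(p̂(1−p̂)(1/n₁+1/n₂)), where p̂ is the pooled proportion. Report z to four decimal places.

z = 0.4802

p̂₁ = 125/390 = 0.320513, p̂₂ = 200/653 = 0.306279.
Pooled p̂ = (125+200)/(390+653) = 325/1043 = 0.311601.
SE = √(0.214506 × 0.0040955) = 0.029640.
z = (0.320513 − 0.306279)/0.029640 = 0.014234/0.029640 = 0.4802.
Two-sided p-value ≈ 2·Φ(−0.480) = 0.6311; since p > α = 0.1, fail to reject H₀.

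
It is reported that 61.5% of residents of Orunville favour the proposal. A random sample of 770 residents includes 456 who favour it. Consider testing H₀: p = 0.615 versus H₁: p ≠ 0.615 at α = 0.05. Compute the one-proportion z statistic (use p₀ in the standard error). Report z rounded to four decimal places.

z = -1.2998

p̂ = 456/770 = 0.5922078.
Under H₀, SE = √(0.615·0.385/770) = √(0.0003075) = 0.0175357.
z = (0.5922078 − 0.615)/0.0175357 = -0.0227922/0.0175357 = -1.2998.
p-value = 2·P(Z > 1.300) ≈ 0.1937, so at α = 0.05 we fail to reject H₀.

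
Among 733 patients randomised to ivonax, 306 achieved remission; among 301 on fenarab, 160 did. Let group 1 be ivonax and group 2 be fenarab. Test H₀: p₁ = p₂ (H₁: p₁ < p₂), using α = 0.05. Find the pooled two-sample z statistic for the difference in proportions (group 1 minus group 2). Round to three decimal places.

z = -3.350

p̂₁ = 306/733 = 0.41746, p̂₂ = 160/301 = 0.53156.
Pooled p̂ = (306+160)/(733+301) = 466/1034 = 0.45068.
SE = √(p̂(1−p̂)(1/n₁+1/n₂)) = √(0.45068·0.54932·0.00468652) = √(0.00116023) = 0.03406.
z = (0.41746 − 0.53156)/0.03406 = -0.11410/0.03406 = -3.350.
p-value = P(Z < -3.350) ≈ 0.0004. With α = 0.05, reject H₀.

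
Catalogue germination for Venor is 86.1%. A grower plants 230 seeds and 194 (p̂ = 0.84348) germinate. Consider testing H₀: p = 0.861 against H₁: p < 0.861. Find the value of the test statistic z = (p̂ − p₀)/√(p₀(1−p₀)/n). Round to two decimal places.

z = -0.77

p̂ = 194/230 = 0.8435.
Under H₀, SE = √(0.861·0.139/230) = √(0.000520343) = 0.0228.
z = (0.8435 − 0.861)/0.0228 = -0.0175/0.0228 = -0.77.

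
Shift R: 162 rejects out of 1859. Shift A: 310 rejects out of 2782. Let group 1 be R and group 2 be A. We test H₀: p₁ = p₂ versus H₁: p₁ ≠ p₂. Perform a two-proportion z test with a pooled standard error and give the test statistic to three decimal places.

p̂₁ = 162/1859 = 0.087144, p̂₂ = 310/2782 = 0.111431.
Pooled p̂ = (162+310)/(1859+2782) = 472/4641 = 0.101702.
SE = √(0.0913589 × 0.000897377) = 0.009054.
z = (0.087144 − 0.111431)/0.009054 = -0.024287/0.009054 = -2.682.
p-value = 2·P(Z > 2.682) ≈ 0.0073.

z = -2.682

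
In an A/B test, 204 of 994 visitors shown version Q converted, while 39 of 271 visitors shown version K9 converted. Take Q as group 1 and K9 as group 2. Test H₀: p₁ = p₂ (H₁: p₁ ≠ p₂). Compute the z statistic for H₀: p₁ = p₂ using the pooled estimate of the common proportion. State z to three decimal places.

z = 2.271

p̂₁ = 204/994 ≈ 0.20523, p̂₂ = 39/271 ≈ 0.14391.
Pooled p̂ = (204+39)/(994+271) = 243/1265 = 0.19209.
SE = √(p̂(1−p̂)(1/n₁+1/n₂)) = √(0.19209·0.80791·0.00469607) = √(0.000728804) = 0.02700.
z = (0.20523 − 0.14391)/0.02700 = 0.06132/0.02700 = 2.271.
p-value = 2·P(Z > 2.271) ≈ 0.0231.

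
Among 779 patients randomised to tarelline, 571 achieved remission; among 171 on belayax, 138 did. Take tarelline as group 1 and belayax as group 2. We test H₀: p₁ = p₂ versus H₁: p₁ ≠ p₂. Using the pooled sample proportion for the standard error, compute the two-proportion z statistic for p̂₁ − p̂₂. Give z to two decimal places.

z = -2.01

p̂₁ = 571/779 = 0.73299, p̂₂ = 138/171 = 0.80702.
Pooled p̂ = (571+138)/(779+171) = 709/950 = 0.74632.
SE = √(p̂(1−p̂)(1/n₁+1/n₂)) = √(0.74632·0.25368·0.00713165) = √(0.00135022) = 0.03675.
z = (0.73299 − 0.80702)/0.03675 = -0.07403/0.03675 = -2.01.
p-value = 2·P(Z > 2.015) ≈ 0.0439.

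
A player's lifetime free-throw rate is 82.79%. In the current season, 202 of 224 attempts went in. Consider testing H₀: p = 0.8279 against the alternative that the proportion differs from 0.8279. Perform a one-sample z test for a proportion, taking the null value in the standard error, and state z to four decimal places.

p̂ = 202/224 ≈ 0.9017857.
Under H₀, SE = √(0.8279·0.1721/224) = √(0.000636079) = 0.0252206.
z = (0.9017857 − 0.8279)/0.0252206 = 0.0738857/0.0252206 = 2.9296.
Two-sided p-value ≈ 2·Φ(−2.930) = 0.0034.

z = 2.9296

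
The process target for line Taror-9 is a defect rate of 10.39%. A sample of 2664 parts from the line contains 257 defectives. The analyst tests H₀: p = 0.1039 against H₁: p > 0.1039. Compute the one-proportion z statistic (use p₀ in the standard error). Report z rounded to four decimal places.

z = -1.2566

p̂ = 257/2664 ≈ 0.096471.
Under H₀, SE = √(0.1039·0.8961/2664) = √(3.49492e-05) = 0.005912.
z = (0.096471 − 0.1039)/0.005912 = -0.007429/0.005912 = -1.2566.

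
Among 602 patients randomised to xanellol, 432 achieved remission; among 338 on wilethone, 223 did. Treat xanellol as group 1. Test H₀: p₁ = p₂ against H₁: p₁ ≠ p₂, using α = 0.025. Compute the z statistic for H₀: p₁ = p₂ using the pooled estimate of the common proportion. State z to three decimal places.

z = 1.852

p̂₁ = 432/602 ≈ 0.71761, p̂₂ = 223/338 ≈ 0.65976.
Pooled p̂ = (432+223)/(602+338) = 655/940 = 0.69681.
SE = √(0.211266 × 0.00461971) = 0.03124.
z = (0.71761 − 0.65976)/0.03124 = 0.05785/0.03124 = 1.852.
p-value = 2·P(Z > 1.852) ≈ 0.0641. With α = 0.025, fail to reject H₀.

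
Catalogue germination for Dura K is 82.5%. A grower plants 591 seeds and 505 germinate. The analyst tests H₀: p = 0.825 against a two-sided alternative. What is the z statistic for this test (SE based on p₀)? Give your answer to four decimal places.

z = 1.8864

p̂ = 505/591 ≈ 0.854484.
Standard error under H₀: √(0.825×0.175/591) = 0.015630.
z = (0.854484 − 0.825)/0.015630 = 0.029484/0.015630 = 1.8864.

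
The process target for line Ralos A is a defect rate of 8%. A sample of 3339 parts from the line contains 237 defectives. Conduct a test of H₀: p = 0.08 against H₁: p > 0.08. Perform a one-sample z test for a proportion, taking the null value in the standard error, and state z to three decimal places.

p̂ = 237/3339 = 0.070979.
Standard error under H₀: √(0.08×0.92/3339) = 0.004695.
z = (0.070979 − 0.08)/0.004695 = -0.009021/0.004695 = -1.921.

z = -1.921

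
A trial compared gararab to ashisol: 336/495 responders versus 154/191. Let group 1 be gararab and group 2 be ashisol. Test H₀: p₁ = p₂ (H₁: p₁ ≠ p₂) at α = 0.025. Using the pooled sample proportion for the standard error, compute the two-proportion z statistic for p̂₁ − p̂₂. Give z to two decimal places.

p̂₁ = 336/495 ≈ 0.6788, p̂₂ = 154/191 ≈ 0.8063.
Pooled p̂ = (336+154)/(495+191) = 490/686 = 0.7143.
SE = √(p̂(1−p̂)(1/n₁+1/n₂)) = √(0.7143·0.2857·0.0072558) = √(0.00148078) = 0.0385.
z = (0.6788 − 0.8063)/0.0385 = -0.1275/0.0385 = -3.31.
p-value = 2·P(Z > 3.313) ≈ 0.0009; since p < α = 0.025, reject H₀.

z = -3.31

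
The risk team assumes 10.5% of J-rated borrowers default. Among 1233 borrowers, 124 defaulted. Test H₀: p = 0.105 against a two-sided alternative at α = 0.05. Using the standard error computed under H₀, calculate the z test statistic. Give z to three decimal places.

z = -0.508

p̂ = 124/1233 = 0.100568.
SE = √(p₀(1−p₀)/n) = √(0.093975/1233) = 0.008730.
z = (0.100568 − 0.105)/0.008730 = -0.004432/0.008730 = -0.508.
p-value = 2·P(Z > 0.508) ≈ 0.6117; since p > α = 0.05, fail to reject H₀.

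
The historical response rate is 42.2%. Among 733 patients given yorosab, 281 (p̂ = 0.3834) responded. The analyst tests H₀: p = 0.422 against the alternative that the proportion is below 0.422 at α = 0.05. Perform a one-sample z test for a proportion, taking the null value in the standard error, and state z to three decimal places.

z = -2.118

p̂ = 281/733 ≈ 0.38336.
SE = √(p₀(1−p₀)/n) = √(0.24392/733) = 0.01824.
z = (0.38336 − 0.422)/0.01824 = -0.03864/0.01824 = -2.118.
p-value = P(Z < -2.118) ≈ 0.0171. With α = 0.05, reject H₀.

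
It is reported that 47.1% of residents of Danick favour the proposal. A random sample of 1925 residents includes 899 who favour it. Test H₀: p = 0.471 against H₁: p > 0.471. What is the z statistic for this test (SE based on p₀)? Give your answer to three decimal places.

p̂ = 899/1925 = 0.467013.
Standard error under H₀: √(0.471×0.529/1925) = 0.011377.
z = (0.467013 − 0.471)/0.011377 = -0.003987/0.011377 = -0.350.

z = -0.350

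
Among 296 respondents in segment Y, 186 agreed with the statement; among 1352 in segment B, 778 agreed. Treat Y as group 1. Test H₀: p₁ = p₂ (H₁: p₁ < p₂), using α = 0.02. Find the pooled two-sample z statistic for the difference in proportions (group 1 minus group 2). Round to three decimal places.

z = 1.674

p̂₁ = 186/296 ≈ 0.62838, p̂₂ = 778/1352 ≈ 0.57544.
Pooled p̂ = (186+778)/(296+1352) = 964/1648 = 0.58495.
SE = √(0.242783 × 0.00411802) = 0.03162.
z = (0.62838 − 0.57544)/0.03162 = 0.05294/0.03162 = 1.674.
p-value = P(Z < 1.674) ≈ 0.9529; since p > α = 0.02, fail to reject H₀.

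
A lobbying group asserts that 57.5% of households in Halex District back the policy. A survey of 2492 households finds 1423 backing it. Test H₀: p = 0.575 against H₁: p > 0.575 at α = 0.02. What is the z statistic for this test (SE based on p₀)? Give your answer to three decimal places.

z = -0.401

p̂ = 1423/2492 ≈ 0.57103.
SE = √(p₀(1−p₀)/n) = √(0.24438/2492) = 0.00990.
z = (0.57103 − 0.575)/0.00990 = -0.00397/0.00990 = -0.401.
p-value = P(Z > -0.401) ≈ 0.6559; since p > α = 0.02, fail to reject H₀.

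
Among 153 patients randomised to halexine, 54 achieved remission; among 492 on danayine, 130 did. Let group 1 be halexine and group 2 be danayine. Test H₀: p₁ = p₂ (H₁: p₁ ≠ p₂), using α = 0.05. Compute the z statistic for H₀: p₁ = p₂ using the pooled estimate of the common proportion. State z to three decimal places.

p̂₁ = 54/153 = 0.35294, p̂₂ = 130/492 = 0.26423.
Pooled p̂ = (54+130)/(153+492) = 184/645 = 0.28527.
SE = √(p̂(1−p̂)(1/n₁+1/n₂)) = √(0.28527·0.71473·0.00856847) = √(0.00174704) = 0.04180.
z = (0.35294 − 0.26423)/0.04180 = 0.08871/0.04180 = 2.122.
Two-sided p-value ≈ 2·Φ(−2.122) = 0.0338; since p < α = 0.05, reject H₀.

z = 2.122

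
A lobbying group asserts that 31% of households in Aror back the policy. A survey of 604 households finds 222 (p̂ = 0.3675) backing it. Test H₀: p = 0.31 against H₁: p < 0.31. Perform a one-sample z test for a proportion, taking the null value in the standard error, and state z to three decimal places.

p̂ = 222/604 = 0.36755.
Under H₀, SE = √(0.31·0.69/604) = √(0.000354139) = 0.01882.
z = (0.36755 − 0.31)/0.01882 = 0.05755/0.01882 = 3.058.

z = 3.058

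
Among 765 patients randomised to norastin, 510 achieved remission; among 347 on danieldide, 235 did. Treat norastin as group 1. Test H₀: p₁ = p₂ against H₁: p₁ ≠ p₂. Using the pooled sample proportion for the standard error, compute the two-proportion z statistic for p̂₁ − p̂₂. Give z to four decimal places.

z = -0.3472

p̂₁ = 510/765 ≈ 0.666667, p̂₂ = 235/347 ≈ 0.677233.
Pooled p̂ = (510+235)/(765+347) = 745/1112 = 0.669964.
SE = √(0.221112 × 0.00418903) = 0.030434.
z = (0.666667 − 0.677233)/0.030434 = -0.010566/0.030434 = -0.3472.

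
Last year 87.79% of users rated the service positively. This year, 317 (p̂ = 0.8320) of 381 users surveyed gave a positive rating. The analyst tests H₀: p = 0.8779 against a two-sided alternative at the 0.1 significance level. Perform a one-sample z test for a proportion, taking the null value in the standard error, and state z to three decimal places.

p̂ = 317/381 ≈ 0.832021.
Under H₀, SE = √(0.8779·0.1221/381) = √(0.000281343) = 0.016773.
z = (0.832021 − 0.8779)/0.016773 = -0.045879/0.016773 = -2.735.
p-value = 2·P(Z > 2.735) ≈ 0.0062, so at α = 0.1 we reject H₀.

z = -2.735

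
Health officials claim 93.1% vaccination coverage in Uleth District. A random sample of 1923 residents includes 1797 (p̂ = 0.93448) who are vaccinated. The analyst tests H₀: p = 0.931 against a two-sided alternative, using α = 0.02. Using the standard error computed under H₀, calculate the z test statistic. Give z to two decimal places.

p̂ = 1797/1923 ≈ 0.9345.
SE = √(p₀(1−p₀)/n) = √(0.064239/1923) = 0.0058.
z = (0.9345 − 0.931)/0.0058 = 0.0035/0.0058 = 0.60.
Two-sided p-value ≈ 2·Φ(−0.602) = 0.5474; since p > α = 0.02, fail to reject H₀.

z = 0.60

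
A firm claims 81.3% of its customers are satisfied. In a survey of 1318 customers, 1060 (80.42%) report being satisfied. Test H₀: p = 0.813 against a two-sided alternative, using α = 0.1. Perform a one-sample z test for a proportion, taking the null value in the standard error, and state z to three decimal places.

p̂ = 1060/1318 ≈ 0.80425.
SE = √(p₀(1−p₀)/n) = √(0.15203/1318) = 0.01074.
z = (0.80425 − 0.813)/0.01074 = -0.00875/0.01074 = -0.815.
p-value = 2·P(Z > 0.815) ≈ 0.4152, so at α = 0.1 we fail to reject H₀.

z = -0.815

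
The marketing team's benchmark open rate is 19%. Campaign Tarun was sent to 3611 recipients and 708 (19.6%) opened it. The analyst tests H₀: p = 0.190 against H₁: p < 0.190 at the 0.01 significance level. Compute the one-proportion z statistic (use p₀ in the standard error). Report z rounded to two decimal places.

p̂ = 708/3611 = 0.19607.
SE = √(p₀(1−p₀)/n) = √(0.1539/3611) = 0.00653.
z = (0.19607 − 0.19)/0.00653 = 0.00607/0.00653 = 0.93.
p-value = P(Z < 0.929) ≈ 0.8237; since p > α = 0.01, fail to reject H₀.

z = 0.93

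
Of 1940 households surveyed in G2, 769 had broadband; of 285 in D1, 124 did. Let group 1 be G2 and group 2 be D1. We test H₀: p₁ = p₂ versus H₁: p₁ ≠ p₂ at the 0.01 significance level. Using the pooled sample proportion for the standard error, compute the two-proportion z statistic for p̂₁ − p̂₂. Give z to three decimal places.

z = -1.244

p̂₁ = 769/1940 = 0.396392, p̂₂ = 124/285 = 0.435088.
Pooled p̂ = (769+124)/(1940+285) = 893/2225 = 0.401348.
SE = √(0.240268 × 0.00402424) = 0.031095.
z = (0.396392 − 0.435088)/0.031095 = -0.038696/0.031095 = -1.244.
p-value = 2·P(Z > 1.244) ≈ 0.2133. With α = 0.01, fail to reject H₀.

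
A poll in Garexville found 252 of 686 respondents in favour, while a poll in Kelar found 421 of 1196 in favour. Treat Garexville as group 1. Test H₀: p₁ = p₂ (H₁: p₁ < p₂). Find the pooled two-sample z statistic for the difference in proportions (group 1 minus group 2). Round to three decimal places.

z = 0.668

p̂₁ = 252/686 ≈ 0.36735, p̂₂ = 421/1196 ≈ 0.35201.
Pooled p̂ = (252+421)/(686+1196) = 673/1882 = 0.35760.
SE = √(0.229722 × 0.00229385) = 0.02296.
z = (0.36735 − 0.35201)/0.02296 = 0.01534/0.02296 = 0.668.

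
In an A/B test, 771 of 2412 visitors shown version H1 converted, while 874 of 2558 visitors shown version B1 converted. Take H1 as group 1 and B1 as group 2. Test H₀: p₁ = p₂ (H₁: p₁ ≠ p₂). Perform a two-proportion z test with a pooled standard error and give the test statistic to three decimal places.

z = -1.649

p̂₁ = 771/2412 ≈ 0.319652, p̂₂ = 874/2558 ≈ 0.341673.
Pooled p̂ = (771+874)/(2412+2558) = 1645/4970 = 0.330986.
SE = √(0.221434 × 0.000805524) = 0.013356.
z = (0.319652 − 0.341673)/0.013356 = -0.022021/0.013356 = -1.649.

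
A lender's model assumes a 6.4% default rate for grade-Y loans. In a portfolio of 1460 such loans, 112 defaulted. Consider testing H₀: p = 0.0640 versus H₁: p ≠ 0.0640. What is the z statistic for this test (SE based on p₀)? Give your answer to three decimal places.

p̂ = 112/1460 ≈ 0.076712.
SE = √(p₀(1−p₀)/n) = √(0.059904/1460) = 0.006405.
z = (0.076712 − 0.064)/0.006405 = 0.012712/0.006405 = 1.985.
Two-sided p-value ≈ 2·Φ(−1.985) = 0.0472.

z = 1.985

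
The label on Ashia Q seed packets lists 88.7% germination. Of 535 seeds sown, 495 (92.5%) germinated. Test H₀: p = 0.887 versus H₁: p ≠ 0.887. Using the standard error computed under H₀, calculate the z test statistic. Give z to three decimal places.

z = 2.793

p̂ = 495/535 ≈ 0.92523.
SE = √(p₀(1−p₀)/n) = √(0.10023/535) = 0.01369.
z = (0.92523 − 0.887)/0.01369 = 0.03823/0.01369 = 2.793.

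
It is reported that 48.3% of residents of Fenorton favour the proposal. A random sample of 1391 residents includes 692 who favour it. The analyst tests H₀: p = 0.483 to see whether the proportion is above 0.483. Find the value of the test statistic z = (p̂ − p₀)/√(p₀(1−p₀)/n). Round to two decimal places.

p̂ = 692/1391 ≈ 0.4975.
Under H₀, SE = √(0.483·0.517/1391) = √(0.000179519) = 0.0134.
z = (0.4975 − 0.483)/0.0134 = 0.0145/0.0134 = 1.08.

z = 1.08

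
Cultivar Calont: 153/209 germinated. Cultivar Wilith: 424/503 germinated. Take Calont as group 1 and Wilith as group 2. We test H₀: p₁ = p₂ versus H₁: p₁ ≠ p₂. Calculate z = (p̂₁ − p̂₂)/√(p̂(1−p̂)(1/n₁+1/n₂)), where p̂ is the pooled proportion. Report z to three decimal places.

z = -3.437

p̂₁ = 153/209 ≈ 0.73206, p̂₂ = 424/503 ≈ 0.84294.
Pooled p̂ = (153+424)/(209+503) = 577/712 = 0.81039.
SE = √(0.153656 × 0.00677276) = 0.03226.
z = (0.73206 − 0.84294)/0.03226 = -0.11088/0.03226 = -3.437.
p-value = 2·P(Z > 3.437) ≈ 0.0006.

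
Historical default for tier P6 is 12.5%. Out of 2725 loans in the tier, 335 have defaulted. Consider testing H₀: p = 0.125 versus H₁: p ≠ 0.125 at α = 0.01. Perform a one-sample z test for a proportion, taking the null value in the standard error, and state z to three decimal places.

z = -0.326

p̂ = 335/2725 ≈ 0.122936.
Standard error under H₀: √(0.125×0.875/2725) = 0.006335.
z = (0.122936 − 0.125)/0.006335 = -0.002064/0.006335 = -0.326.
Two-sided p-value ≈ 2·Φ(−0.326) = 0.7446; since p > α = 0.01, fail to reject H₀.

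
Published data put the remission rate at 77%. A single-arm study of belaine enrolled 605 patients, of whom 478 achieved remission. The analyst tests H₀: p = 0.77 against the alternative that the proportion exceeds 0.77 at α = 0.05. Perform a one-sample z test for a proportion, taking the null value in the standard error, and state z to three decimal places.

p̂ = 478/605 ≈ 0.79008.
Standard error under H₀: √(0.77×0.23/605) = 0.01711.
z = (0.79008 − 0.77)/0.01711 = 0.02008/0.01711 = 1.174.
p-value = P(Z > 1.174) ≈ 0.1202. With α = 0.05, fail to reject H₀.

z = 1.174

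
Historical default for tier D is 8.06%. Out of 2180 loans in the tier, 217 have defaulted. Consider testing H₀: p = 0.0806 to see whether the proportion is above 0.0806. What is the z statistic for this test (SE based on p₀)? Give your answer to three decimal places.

p̂ = 217/2180 ≈ 0.09954.
Under H₀, SE = √(0.0806·0.9194/2180) = √(3.39925e-05) = 0.00583.
z = (0.09954 − 0.0806)/0.00583 = 0.01894/0.00583 = 3.249.
p-value = P(Z > 3.249) ≈ 0.0006.

z = 3.249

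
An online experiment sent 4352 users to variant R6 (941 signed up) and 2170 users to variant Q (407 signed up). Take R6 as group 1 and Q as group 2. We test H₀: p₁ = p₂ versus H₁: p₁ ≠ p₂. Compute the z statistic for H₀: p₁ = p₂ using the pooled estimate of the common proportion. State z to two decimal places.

p̂₁ = 941/4352 ≈ 0.21622, p̂₂ = 407/2170 ≈ 0.18756.
Pooled p̂ = (941+407)/(4352+2170) = 1348/6522 = 0.20669.
SE = √(p̂(1−p̂)(1/n₁+1/n₂)) = √(0.20669·0.79331·0.000690609) = √(0.000113237) = 0.01064.
z = (0.21622 − 0.18756)/0.01064 = 0.02866/0.01064 = 2.69.

z = 2.69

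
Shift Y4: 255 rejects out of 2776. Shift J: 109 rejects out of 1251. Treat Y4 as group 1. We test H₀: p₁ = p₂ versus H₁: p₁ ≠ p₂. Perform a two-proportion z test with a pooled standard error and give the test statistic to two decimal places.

z = 0.48

p̂₁ = 255/2776 = 0.09186, p̂₂ = 109/1251 = 0.08713.
Pooled p̂ = (255+109)/(2776+1251) = 364/4027 = 0.09039.
SE = √(p̂(1−p̂)(1/n₁+1/n₂)) = √(0.09039·0.90961·0.00115959) = √(9.5341e-05) = 0.00976.
z = (0.09186 − 0.08713)/0.00976 = 0.00473/0.00976 = 0.48.
p-value = 2·P(Z > 0.484) ≈ 0.6282.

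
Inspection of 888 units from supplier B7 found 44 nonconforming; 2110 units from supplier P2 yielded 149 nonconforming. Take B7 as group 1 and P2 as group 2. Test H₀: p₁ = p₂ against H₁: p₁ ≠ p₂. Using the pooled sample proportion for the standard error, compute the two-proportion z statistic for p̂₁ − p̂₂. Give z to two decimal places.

z = -2.15

p̂₁ = 44/888 = 0.0495, p̂₂ = 149/2110 = 0.0706.
Pooled p̂ = (44+149)/(888+2110) = 193/2998 = 0.0644.
SE = √(p̂(1−p̂)(1/n₁+1/n₂)) = √(0.0644·0.9356·0.00160006) = √(9.63747e-05) = 0.0098.
z = (0.0495 − 0.0706)/0.0098 = -0.0211/0.0098 = -2.15.
Two-sided p-value ≈ 2·Φ(−2.146) = 0.0319.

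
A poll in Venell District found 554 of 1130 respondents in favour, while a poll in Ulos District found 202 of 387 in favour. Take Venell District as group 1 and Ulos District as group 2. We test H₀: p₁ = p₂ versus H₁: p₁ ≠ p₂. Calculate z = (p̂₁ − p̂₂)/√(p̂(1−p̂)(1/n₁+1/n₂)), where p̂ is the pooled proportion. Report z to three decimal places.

z = -1.076

p̂₁ = 554/1130 = 0.49027, p̂₂ = 202/387 = 0.52196.
Pooled p̂ = (554+202)/(1130+387) = 756/1517 = 0.49835.
SE = √(0.249997 × 0.00346894) = 0.02945.
z = (0.49027 − 0.52196)/0.02945 = -0.03169/0.02945 = -1.076.
p-value = 2·P(Z > 1.076) ≈ 0.2818.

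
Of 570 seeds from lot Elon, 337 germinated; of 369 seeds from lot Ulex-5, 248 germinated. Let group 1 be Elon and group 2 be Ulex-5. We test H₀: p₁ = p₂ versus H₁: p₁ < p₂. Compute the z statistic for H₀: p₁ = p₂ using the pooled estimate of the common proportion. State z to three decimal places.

p̂₁ = 337/570 = 0.59123, p̂₂ = 248/369 = 0.67209.
Pooled p̂ = (337+248)/(570+369) = 585/939 = 0.62300.
SE = √(0.23487 × 0.00446441) = 0.03238.
z = (0.59123 − 0.67209)/0.03238 = -0.08086/0.03238 = -2.497.

z = -2.497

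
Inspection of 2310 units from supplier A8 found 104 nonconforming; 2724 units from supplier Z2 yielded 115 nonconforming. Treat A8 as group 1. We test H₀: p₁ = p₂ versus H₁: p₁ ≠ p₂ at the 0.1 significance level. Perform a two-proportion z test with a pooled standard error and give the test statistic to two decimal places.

z = 0.49

p̂₁ = 104/2310 ≈ 0.04502, p̂₂ = 115/2724 ≈ 0.04222.
Pooled p̂ = (104+115)/(2310+2724) = 219/5034 = 0.04350.
SE = √(p̂(1−p̂)(1/n₁+1/n₂)) = √(0.04350·0.95650·0.000800008) = √(3.32896e-05) = 0.00577.
z = (0.04502 − 0.04222)/0.00577 = 0.00280/0.00577 = 0.49.
p-value = 2·P(Z > 0.486) ≈ 0.6269; since p > α = 0.1, fail to reject H₀.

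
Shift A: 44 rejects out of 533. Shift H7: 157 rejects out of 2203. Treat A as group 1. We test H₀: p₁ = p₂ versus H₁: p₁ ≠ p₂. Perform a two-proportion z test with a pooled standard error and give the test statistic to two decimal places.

z = 0.90

p̂₁ = 44/533 = 0.0826, p̂₂ = 157/2203 = 0.0713.
Pooled p̂ = (44+157)/(533+2203) = 201/2736 = 0.0735.
SE = √(0.0680678 × 0.0023301) = 0.0126.
z = (0.0826 − 0.0713)/0.0126 = 0.0113/0.0126 = 0.90.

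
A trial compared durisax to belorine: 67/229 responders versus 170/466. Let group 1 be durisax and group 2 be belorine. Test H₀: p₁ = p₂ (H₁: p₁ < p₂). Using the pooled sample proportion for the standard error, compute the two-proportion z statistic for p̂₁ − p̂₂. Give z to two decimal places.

z = -1.89

p̂₁ = 67/229 ≈ 0.2926, p̂₂ = 170/466 ≈ 0.3648.
Pooled p̂ = (67+170)/(229+466) = 237/695 = 0.3410.
SE = √(0.224721 × 0.00651273) = 0.0383.
z = (0.2926 − 0.3648)/0.0383 = -0.0722/0.0383 = -1.89.
p-value = P(Z < -1.888) ≈ 0.0295.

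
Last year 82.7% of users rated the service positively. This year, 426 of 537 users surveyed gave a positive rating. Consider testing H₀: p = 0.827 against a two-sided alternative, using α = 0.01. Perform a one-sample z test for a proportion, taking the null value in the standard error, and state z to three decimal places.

p̂ = 426/537 = 0.79330.
Standard error under H₀: √(0.827×0.173/537) = 0.01632.
z = (0.79330 − 0.827)/0.01632 = -0.03370/0.01632 = -2.065.
p-value = 2·P(Z > 2.065) ≈ 0.0389, so at α = 0.01 we fail to reject H₀.

z = -2.065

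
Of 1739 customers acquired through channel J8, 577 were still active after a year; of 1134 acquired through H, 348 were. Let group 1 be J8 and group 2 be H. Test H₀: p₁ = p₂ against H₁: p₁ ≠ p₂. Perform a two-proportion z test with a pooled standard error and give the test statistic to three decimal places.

z = 1.397

p̂₁ = 577/1739 = 0.331800, p̂₂ = 348/1134 = 0.306878.
Pooled p̂ = (577+348)/(1739+1134) = 925/2873 = 0.321963.
SE = √(0.218303 × 0.00145688) = 0.017834.
z = (0.331800 − 0.306878)/0.017834 = 0.024922/0.017834 = 1.397.
Two-sided p-value ≈ 2·Φ(−1.397) = 0.1623.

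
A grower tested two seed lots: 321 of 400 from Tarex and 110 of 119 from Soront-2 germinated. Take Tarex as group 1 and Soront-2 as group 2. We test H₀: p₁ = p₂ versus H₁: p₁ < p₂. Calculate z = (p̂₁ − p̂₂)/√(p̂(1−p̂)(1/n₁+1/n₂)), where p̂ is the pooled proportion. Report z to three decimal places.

p̂₁ = 321/400 = 0.802500, p̂₂ = 110/119 = 0.924370.
Pooled p̂ = (321+110)/(400+119) = 431/519 = 0.830443.
SE = √(p̂(1−p̂)(1/n₁+1/n₂)) = √(0.830443·0.169557·0.0109034) = √(0.00153527) = 0.039183.
z = (0.802500 − 0.924370)/0.039183 = -0.121870/0.039183 = -3.110.
p-value = P(Z < -3.110) ≈ 0.0009.

z = -3.110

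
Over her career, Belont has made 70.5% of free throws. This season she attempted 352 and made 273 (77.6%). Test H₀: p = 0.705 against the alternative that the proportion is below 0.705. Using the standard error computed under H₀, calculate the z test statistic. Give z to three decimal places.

p̂ = 273/352 ≈ 0.77557.
Standard error under H₀: √(0.705×0.295/352) = 0.02431.
z = (0.77557 − 0.705)/0.02431 = 0.07057/0.02431 = 2.903.

z = 2.903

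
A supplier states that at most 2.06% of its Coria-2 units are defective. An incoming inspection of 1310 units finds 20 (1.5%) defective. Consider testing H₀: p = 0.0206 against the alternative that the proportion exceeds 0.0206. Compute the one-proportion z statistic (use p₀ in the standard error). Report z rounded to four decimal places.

p̂ = 20/1310 = 0.0152672.
Under H₀, SE = √(0.0206·0.9794/1310) = √(1.54013e-05) = 0.0039244.
z = (0.0152672 − 0.0206)/0.0039244 = -0.0053328/0.0039244 = -1.3589.
p-value = P(Z > -1.359) ≈ 0.9129.

z = -1.3589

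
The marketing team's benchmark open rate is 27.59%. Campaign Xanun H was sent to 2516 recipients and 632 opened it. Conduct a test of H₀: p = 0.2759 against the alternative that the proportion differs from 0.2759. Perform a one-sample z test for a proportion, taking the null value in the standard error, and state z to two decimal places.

p̂ = 632/2516 ≈ 0.25119.
Standard error under H₀: √(0.2759×0.7241/2516) = 0.00891.
z = (0.25119 − 0.2759)/0.00891 = -0.02471/0.00891 = -2.77.
Two-sided p-value ≈ 2·Φ(−2.773) = 0.0056.

z = -2.77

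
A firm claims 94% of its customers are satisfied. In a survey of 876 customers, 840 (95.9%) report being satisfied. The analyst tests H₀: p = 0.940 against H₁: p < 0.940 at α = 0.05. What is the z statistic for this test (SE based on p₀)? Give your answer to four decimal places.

p̂ = 840/876 ≈ 0.9589041.
Standard error under H₀: √(0.94×0.06/876) = 0.0080239.
z = (0.9589041 − 0.94)/0.0080239 = 0.0189041/0.0080239 = 2.3560.
p-value = P(Z < 2.356) ≈ 0.9908; since p > α = 0.05, fail to reject H₀.

z = 2.3560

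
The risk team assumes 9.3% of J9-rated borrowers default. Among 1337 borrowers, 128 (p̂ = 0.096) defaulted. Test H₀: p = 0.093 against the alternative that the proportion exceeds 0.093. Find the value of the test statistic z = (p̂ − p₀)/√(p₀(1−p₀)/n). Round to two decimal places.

z = 0.34

p̂ = 128/1337 ≈ 0.0957.
Under H₀, SE = √(0.093·0.907/1337) = √(6.30898e-05) = 0.0079.
z = (0.0957 − 0.093)/0.0079 = 0.0027/0.0079 = 0.34.
p-value = P(Z > 0.345) ≈ 0.3652.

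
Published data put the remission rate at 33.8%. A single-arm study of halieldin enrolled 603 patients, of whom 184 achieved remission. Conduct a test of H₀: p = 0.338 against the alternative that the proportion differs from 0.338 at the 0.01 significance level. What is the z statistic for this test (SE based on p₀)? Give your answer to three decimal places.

p̂ = 184/603 = 0.30514.
Under H₀, SE = √(0.338·0.662/603) = √(0.000371071) = 0.01926.
z = (0.30514 − 0.338)/0.01926 = -0.03286/0.01926 = -1.706.
Two-sided p-value ≈ 2·Φ(−1.706) = 0.0880, so at α = 0.01 we fail to reject H₀.

z = -1.706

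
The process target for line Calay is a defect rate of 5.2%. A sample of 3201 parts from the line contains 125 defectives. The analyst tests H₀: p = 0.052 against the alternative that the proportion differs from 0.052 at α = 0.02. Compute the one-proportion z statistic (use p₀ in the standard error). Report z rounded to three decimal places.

z = -3.300

p̂ = 125/3201 = 0.039050.
Under H₀, SE = √(0.052·0.948/3201) = √(1.54002e-05) = 0.003924.
z = (0.039050 − 0.052)/0.003924 = -0.012950/0.003924 = -3.300.
p-value = 2·P(Z > 3.300) ≈ 0.0010; since p < α = 0.02, reject H₀.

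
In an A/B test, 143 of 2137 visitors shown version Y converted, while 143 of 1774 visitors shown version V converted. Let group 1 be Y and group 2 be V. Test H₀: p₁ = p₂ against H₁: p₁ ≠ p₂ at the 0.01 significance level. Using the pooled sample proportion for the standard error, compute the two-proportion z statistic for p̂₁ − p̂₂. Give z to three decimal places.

z = -1.637

p̂₁ = 143/2137 ≈ 0.0669162, p̂₂ = 143/1774 ≈ 0.0806088.
Pooled p̂ = (143+143)/(2137+1774) = 286/3911 = 0.0731271.
SE = √(p̂(1−p̂)(1/n₁+1/n₂)) = √(0.0731271·0.9268729·0.00103164) = √(6.99243e-05) = 0.0083621.
z = (0.0669162 − 0.0806088)/0.0083621 = -0.0136926/0.0083621 = -1.637.
Two-sided p-value ≈ 2·Φ(−1.637) = 0.1015, so at α = 0.01 we fail to reject H₀.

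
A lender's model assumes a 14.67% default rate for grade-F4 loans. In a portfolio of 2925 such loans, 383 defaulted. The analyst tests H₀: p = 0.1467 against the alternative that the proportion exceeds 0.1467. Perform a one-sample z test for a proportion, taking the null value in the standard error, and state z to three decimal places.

z = -2.409

p̂ = 383/2925 = 0.130940.
SE = √(p₀(1−p₀)/n) = √(0.12518/2925) = 0.006542.
z = (0.130940 − 0.1467)/0.006542 = -0.015760/0.006542 = -2.409.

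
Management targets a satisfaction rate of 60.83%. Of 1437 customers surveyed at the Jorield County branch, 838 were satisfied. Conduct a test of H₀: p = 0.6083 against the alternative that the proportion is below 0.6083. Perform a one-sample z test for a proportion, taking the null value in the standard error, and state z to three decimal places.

z = -1.952

p̂ = 838/1437 = 0.58316.
Under H₀, SE = √(0.6083·0.3917/1437) = √(0.000165811) = 0.01288.
z = (0.58316 − 0.6083)/0.01288 = -0.02514/0.01288 = -1.952.
p-value = P(Z < -1.952) ≈ 0.0254.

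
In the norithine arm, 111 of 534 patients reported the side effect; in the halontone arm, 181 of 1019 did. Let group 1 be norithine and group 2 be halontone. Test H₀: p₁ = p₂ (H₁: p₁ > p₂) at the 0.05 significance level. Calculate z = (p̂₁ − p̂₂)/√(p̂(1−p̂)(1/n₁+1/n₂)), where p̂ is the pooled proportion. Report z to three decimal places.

p̂₁ = 111/534 = 0.20787, p̂₂ = 181/1019 = 0.17763.
Pooled p̂ = (111+181)/(534+1019) = 292/1553 = 0.18802.
SE = √(0.15267 × 0.00285401) = 0.02087.
z = (0.20787 − 0.17763)/0.02087 = 0.03024/0.02087 = 1.449.
p-value = P(Z > 1.449) ≈ 0.0737. With α = 0.05, fail to reject H₀.

z = 1.449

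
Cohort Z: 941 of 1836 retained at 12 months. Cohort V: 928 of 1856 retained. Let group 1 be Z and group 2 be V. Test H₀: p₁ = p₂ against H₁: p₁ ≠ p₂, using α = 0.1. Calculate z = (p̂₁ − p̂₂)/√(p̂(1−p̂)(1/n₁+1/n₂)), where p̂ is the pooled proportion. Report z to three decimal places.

z = 0.761

p̂₁ = 941/1836 ≈ 0.51253, p̂₂ = 928/1856 ≈ 0.50000.
Pooled p̂ = (941+928)/(1836+1856) = 1869/3692 = 0.50623.
SE = √(0.249961 × 0.00108346) = 0.01646.
z = (0.51253 − 0.50000)/0.01646 = 0.01253/0.01646 = 0.761.
p-value = 2·P(Z > 0.761) ≈ 0.4465; since p > α = 0.1, fail to reject H₀.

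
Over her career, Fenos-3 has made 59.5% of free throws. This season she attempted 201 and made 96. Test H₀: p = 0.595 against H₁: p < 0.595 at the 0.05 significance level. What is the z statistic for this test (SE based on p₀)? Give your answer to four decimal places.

p̂ = 96/201 = 0.477612.
Standard error under H₀: √(0.595×0.405/201) = 0.034625.
z = (0.477612 − 0.595)/0.034625 = -0.117388/0.034625 = -3.3903.
p-value = P(Z < -3.390) ≈ 0.0003. With α = 0.05, reject H₀.

z = -3.3903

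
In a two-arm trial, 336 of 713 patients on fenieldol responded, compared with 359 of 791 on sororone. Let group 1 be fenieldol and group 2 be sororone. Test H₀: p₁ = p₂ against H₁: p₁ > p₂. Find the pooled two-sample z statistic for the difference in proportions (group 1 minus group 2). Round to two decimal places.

z = 0.68

p̂₁ = 336/713 ≈ 0.47125, p̂₂ = 359/791 ≈ 0.45386.
Pooled p̂ = (336+359)/(713+791) = 695/1504 = 0.46210.
SE = √(p̂(1−p̂)(1/n₁+1/n₂)) = √(0.46210·0.53790·0.00266675) = √(0.000662856) = 0.02575.
z = (0.47125 − 0.45386)/0.02575 = 0.01739/0.02575 = 0.68.
p-value = P(Z > 0.676) ≈ 0.2497.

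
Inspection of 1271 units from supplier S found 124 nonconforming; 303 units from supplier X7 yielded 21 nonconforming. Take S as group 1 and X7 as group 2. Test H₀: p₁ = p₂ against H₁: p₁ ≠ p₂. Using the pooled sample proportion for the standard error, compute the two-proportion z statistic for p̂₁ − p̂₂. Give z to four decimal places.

z = 1.5282

p̂₁ = 124/1271 = 0.097561, p̂₂ = 21/303 = 0.069307.
Pooled p̂ = (124+21)/(1271+303) = 145/1574 = 0.092122.
SE = √(p̂(1−p̂)(1/n₁+1/n₂)) = √(0.092122·0.907878·0.00408711) = √(0.000341828) = 0.018489.
z = (0.097561 − 0.069307)/0.018489 = 0.028254/0.018489 = 1.5282.
Two-sided p-value ≈ 2·Φ(−1.528) = 0.1265.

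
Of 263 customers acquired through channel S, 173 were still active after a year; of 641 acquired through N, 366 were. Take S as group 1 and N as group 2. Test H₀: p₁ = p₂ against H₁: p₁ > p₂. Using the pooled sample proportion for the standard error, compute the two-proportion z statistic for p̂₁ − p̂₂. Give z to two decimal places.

p̂₁ = 173/263 = 0.6578, p̂₂ = 366/641 = 0.5710.
Pooled p̂ = (173+366)/(263+641) = 539/904 = 0.5962.
SE = √(p̂(1−p̂)(1/n₁+1/n₂)) = √(0.5962·0.4038·0.00536234) = √(0.00129092) = 0.0359.
z = (0.6578 − 0.5710)/0.0359 = 0.0868/0.0359 = 2.42.
p-value = P(Z > 2.416) ≈ 0.0078.

z = 2.42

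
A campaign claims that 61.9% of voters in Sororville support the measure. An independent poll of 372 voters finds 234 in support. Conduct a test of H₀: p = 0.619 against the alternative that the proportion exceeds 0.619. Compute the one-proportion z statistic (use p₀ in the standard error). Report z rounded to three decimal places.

p̂ = 234/372 = 0.62903.
SE = √(p₀(1−p₀)/n) = √(0.23584/372) = 0.02518.
z = (0.62903 − 0.619)/0.02518 = 0.01003/0.02518 = 0.398.

z = 0.398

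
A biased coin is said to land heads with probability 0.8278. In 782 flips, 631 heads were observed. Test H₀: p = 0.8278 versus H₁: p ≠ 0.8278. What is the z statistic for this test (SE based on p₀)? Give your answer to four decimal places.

z = -1.5476

p̂ = 631/782 ≈ 0.8069054.
Standard error under H₀: √(0.8278×0.1722/782) = 0.0135013.
z = (0.8069054 − 0.8278)/0.0135013 = -0.0208946/0.0135013 = -1.5476.
Two-sided p-value ≈ 2·Φ(−1.548) = 0.1217.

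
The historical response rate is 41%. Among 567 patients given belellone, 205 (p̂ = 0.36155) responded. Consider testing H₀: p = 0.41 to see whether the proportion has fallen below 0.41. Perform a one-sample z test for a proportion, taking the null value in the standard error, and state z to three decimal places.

z = -2.346

p̂ = 205/567 ≈ 0.361552.
Standard error under H₀: √(0.41×0.59/567) = 0.020655.
z = (0.361552 − 0.41)/0.020655 = -0.048448/0.020655 = -2.346.
p-value = P(Z < -2.346) ≈ 0.0095.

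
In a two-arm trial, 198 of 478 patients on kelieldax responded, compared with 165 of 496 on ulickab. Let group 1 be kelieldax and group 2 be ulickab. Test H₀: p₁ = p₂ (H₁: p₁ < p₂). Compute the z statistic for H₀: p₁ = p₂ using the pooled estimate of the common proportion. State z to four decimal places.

z = 2.6319

p̂₁ = 198/478 ≈ 0.414226, p̂₂ = 165/496 ≈ 0.332661.
Pooled p̂ = (198+165)/(478+496) = 363/974 = 0.372690.
SE = √(p̂(1−p̂)(1/n₁+1/n₂)) = √(0.372690·0.627310·0.00410818) = √(0.00096046) = 0.030991.
z = (0.414226 − 0.332661)/0.030991 = 0.081565/0.030991 = 2.6319.
p-value = P(Z < 2.632) ≈ 0.9958.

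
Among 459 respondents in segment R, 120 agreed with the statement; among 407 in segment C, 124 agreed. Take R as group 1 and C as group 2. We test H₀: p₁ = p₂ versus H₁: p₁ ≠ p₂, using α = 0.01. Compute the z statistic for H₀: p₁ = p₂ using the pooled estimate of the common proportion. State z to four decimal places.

p̂₁ = 120/459 ≈ 0.261438, p̂₂ = 124/407 ≈ 0.304668.
Pooled p̂ = (120+124)/(459+407) = 244/866 = 0.281755.
SE = √(p̂(1−p̂)(1/n₁+1/n₂)) = √(0.281755·0.718245·0.00463565) = √(0.000938113) = 0.030629.
z = (0.261438 − 0.304668)/0.030629 = -0.043230/0.030629 = -1.4114.
Two-sided p-value ≈ 2·Φ(−1.411) = 0.1581, so at α = 0.01 we fail to reject H₀.

z = -1.4114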